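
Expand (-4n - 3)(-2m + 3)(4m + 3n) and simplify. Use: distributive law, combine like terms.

(-4n - 3)(-2m + 3)(4m + 3n)
= (8mn - 12n + 6m - 9)(4m + 3n)    [distributive law]
= 32m^2n + 24mn^2 - 48mn - 36n^2 + 24m^2 + 18mn - 36m - 27n    [distributive law]
= 32m^2n + 24mn^2 - 30mn - 36n^2 + 24m^2 - 36m - 27n    [combine like terms]

32m^2n + 24mn^2 - 30mn - 36n^2 + 24m^2 - 36m - 27n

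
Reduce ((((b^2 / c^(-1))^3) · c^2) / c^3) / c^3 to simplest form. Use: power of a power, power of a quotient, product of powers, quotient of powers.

b^6c^(-1)

((((b^2 / c^(-1))^3) · c^2) / c^3) / c^3
= (((((b^2)^3) / ((c^(-1))^3)) · c^2) / c^3) / c^3    [power of a quotient]
= (((b^6 / ((c^(-1))^3)) · c^2) / c^3) / c^3    [power of a power]
= (((b^6 / c^(-3)) · c^2) / c^3) / c^3    [power of a power]
= b^6c^(-1)    [quotient of powers; product of powers]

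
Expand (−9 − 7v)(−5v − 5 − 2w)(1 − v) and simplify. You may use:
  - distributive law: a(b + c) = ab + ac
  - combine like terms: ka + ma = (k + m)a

35v − 45v^2 + 45 + 18w − 4vw − 35v^3 − 14v^2w

(−9 − 7v)(−5v − 5 − 2w)(1 − v)
= (45v + 45 + 18w + 35v^2 + 35v + 14vw)(1 − v)    [distributive law]
= (80v + 45 + 18w + 35v^2 + 14vw)(1 − v)    [combine like terms]
= 80v − 80v^2 + 45 − 45v + 18w − 18vw + 35v^2 − 35v^3 + 14vw − 14v^2w    [distributive law]
= 35v − 45v^2 + 45 + 18w − 4vw − 35v^3 − 14v^2w    [combine like terms]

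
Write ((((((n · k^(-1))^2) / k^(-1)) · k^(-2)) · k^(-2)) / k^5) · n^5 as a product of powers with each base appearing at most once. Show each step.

((((((n · k^(-1))^2) / k^(-1)) · k^(-2)) · k^(-2)) / k^5) · n^5
= ((((((n^2) · ((k^(-1))^2)) / k^(-1)) · k^(-2)) · k^(-2)) / k^5) · n^5    [power of a product]
= (((((n^2 · k^(-2)) / k^(-1)) · k^(-2)) · k^(-2)) / k^5) · n^5    [power of a power]
= k^(-10)·n^7    [quotient of powers; product of powers]

k^(-10)·n^7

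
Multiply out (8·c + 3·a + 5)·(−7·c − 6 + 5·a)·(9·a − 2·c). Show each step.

(8·c + 3·a + 5)·(−7·c − 6 + 5·a)·(9·a − 2·c)
= (−56·c^2 − 48·c + 40·a·c − 21·a·c − 18·a + 15·a^2 − 35·c − 30 + 25·a)·(9·a − 2·c)    [distributive law]
= (−56·c^2 − 83·c + 19·a·c + 7·a + 15·a^2 − 30)·(9·a − 2·c)    [combine like terms]
= −504·a·c^2 + 112·c^3 − 747·a·c + 166·c^2 + 171·a^2·c − 38·a·c^2 + 63·a^2 − 14·a·c + 135·a^3 − 30·a^2·c − 270·a + 60·c    [distributive law]
= −542·a·c^2 + 112·c^3 − 761·a·c + 166·c^2 + 141·a^2·c + 63·a^2 + 135·a^3 − 270·a + 60·c    [combine like terms]

−542·a·c^2 + 112·c^3 − 761·a·c + 166·c^2 + 141·a^2·c + 63·a^2 + 135·a^3 − 270·a + 60·c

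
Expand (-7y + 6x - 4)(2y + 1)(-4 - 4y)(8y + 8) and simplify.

1376y^3 + 1536y^2 + 448y^4 + 736y - 960xy^2 - 768xy - 384xy^3 - 192x + 128

(-7y + 6x - 4)(2y + 1)(-4 - 4y)(8y + 8)
= (-14y^2 - 7y + 12xy + 6x - 8y - 4)(-4 - 4y)(8y + 8)    [distributive law]
= (-14y^2 - 15y + 12xy + 6x - 4)(-4 - 4y)(8y + 8)    [combine like terms]
= (56y^2 + 56y^3 + 60y + 60y^2 - 48xy - 48xy^2 - 24x - 24xy + 16 + 16y)(8y + 8)    [distributive law]
= (116y^2 + 56y^3 + 76y - 72xy - 48xy^2 - 24x + 16)(8y + 8)    [combine like terms]
= 928y^3 + 928y^2 + 448y^4 + 448y^3 + 608y^2 + 608y - 576xy^2 - 576xy - 384xy^3 - 384xy^2 - 192xy - 192x + 128y + 128    [distributive law]
= 1376y^3 + 1536y^2 + 448y^4 + 736y - 960xy^2 - 768xy - 384xy^3 - 192x + 128    [combine like terms]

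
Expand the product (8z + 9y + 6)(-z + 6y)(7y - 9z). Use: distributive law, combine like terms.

-407yz^2 + 72z^3 - 213y^2z + 378y^3 - 366yz + 54z^2 + 252y^2

(8z + 9y + 6)(-z + 6y)(7y - 9z)
= (-8z^2 + 48yz - 9yz + 54y^2 - 6z + 36y)(7y - 9z)    [distributive law]
= (-8z^2 + 39yz + 54y^2 - 6z + 36y)(7y - 9z)    [combine like terms]
= -56yz^2 + 72z^3 + 273y^2z - 351yz^2 + 378y^3 - 486y^2z - 42yz + 54z^2 + 252y^2 - 324yz    [distributive law]
= -407yz^2 + 72z^3 - 213y^2z + 378y^3 - 366yz + 54z^2 + 252y^2    [combine like terms]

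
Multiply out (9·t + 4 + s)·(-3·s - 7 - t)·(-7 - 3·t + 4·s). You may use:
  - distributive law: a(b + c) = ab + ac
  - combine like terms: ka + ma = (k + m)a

(9·t + 4 + s)·(-3·s - 7 - t)·(-7 - 3·t + 4·s)
= (-27·s·t - 63·t - 9·t^2 - 12·s - 28 - 4·t - 3·s^2 - 7·s - s·t)·(-7 - 3·t + 4·s)    [distributive law]
= (-28·s·t - 67·t - 9·t^2 - 19·s - 28 - 3·s^2)·(-7 - 3·t + 4·s)    [combine like terms]
= 196·s·t + 84·s·t^2 - 112·s^2·t + 469·t + 201·t^2 - 268·s·t + 63·t^2 + 27·t^3 - 36·s·t^2 + 133·s + 57·s·t - 76·s^2 + 196 + 84·t - 112·s + 21·s^2 + 9·s^2·t - 12·s^3    [distributive law]
= -15·s·t + 48·s·t^2 - 103·s^2·t + 553·t + 264·t^2 + 27·t^3 + 21·s - 55·s^2 + 196 - 12·s^3    [combine like terms]

-15·s·t + 48·s·t^2 - 103·s^2·t + 553·t + 264·t^2 + 27·t^3 + 21·s - 55·s^2 + 196 - 12·s^3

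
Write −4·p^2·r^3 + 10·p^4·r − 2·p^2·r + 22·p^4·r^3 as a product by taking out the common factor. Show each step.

−4·p^2·r^3 + 10·p^4·r − 2·p^2·r + 22·p^4·r^3
= 2(−2·p^2·r^3 + 5·p^4·r − p^2·r + 11·p^4·r^3)    [factor out 2]
= 2·p^2·r(−2·r^2 + 5·p^2 − 1 + 11·p^2·r^2)    [factor out p^2·r]

2·p^2·r(−2·r^2 + 5·p^2 − 1 + 11·p^2·r^2)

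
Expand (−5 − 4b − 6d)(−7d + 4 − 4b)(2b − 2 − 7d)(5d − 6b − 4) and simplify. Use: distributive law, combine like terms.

1536bd² + 572b²d − 508bd + 1234d² − 272d + 371d³ + 384b² − 48b − 160 + 16b³ + 1640b²d² + 208b³d + 364bd³ − 192b⁴ − 1470d⁴

(−5 − 4b − 6d)(−7d + 4 − 4b)(2b − 2 − 7d)(5d − 6b − 4)
= (35d − 20 + 20b + 28bd − 16b + 16b² + 42d² − 24d + 24bd)(2b − 2 − 7d)(5d − 6b − 4)    [distributive law]
= (11d − 20 + 4b + 52bd + 16b² + 42d²)(2b − 2 − 7d)(5d − 6b − 4)    [combine like terms]
= (22bd − 22d − 77d² − 40b + 40 + 140d + 8b² − 8b − 28bd + 104b²d − 104bd − 364bd² + 32b³ − 32b² − 112b²d + 84bd² − 84d² − 294d³)(5d − 6b − 4)    [distributive law]
= (−110bd + 118d − 161d² − 48b + 40 − 24b² − 8b²d − 280bd² + 32b³ − 294d³)(5d − 6b − 4)    [combine like terms]
= −550bd² + 660b²d + 440bd + 590d² − 708bd − 472d − 805d³ + 966bd² + 644d² − 240bd + 288b² + 192b + 200d − 240b − 160 − 120b²d + 144b³ + 96b² − 40b²d² + 48b³d + 32b²d − 1400bd³ + 1680b²d² + 1120bd² + 160b³d − 192b⁴ − 128b³ − 1470d⁴ + 1764bd³ + 1176d³    [distributive law]
= 1536bd² + 572b²d − 508bd + 1234d² − 272d + 371d³ + 384b² − 48b − 160 + 16b³ + 1640b²d² + 208b³d + 364bd³ − 192b⁴ − 1470d⁴    [combine like terms]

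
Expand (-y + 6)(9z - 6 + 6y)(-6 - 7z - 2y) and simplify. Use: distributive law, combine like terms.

-348yz + 63yz^2 + 60y^2z - 180y - 48y^2 + 12y^3 - 72z - 378z^2 + 216

(-y + 6)(9z - 6 + 6y)(-6 - 7z - 2y)
= (-9yz + 6y - 6y^2 + 54z - 36 + 36y)(-6 - 7z - 2y)    [distributive law]
= (-9yz + 42y - 6y^2 + 54z - 36)(-6 - 7z - 2y)    [combine like terms]
= 54yz + 63yz^2 + 18y^2z - 252y - 294yz - 84y^2 + 36y^2 + 42y^2z + 12y^3 - 324z - 378z^2 - 108yz + 216 + 252z + 72y    [distributive law]
= -348yz + 63yz^2 + 60y^2z - 180y - 48y^2 + 12y^3 - 72z - 378z^2 + 216    [combine like terms]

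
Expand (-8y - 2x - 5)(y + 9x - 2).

-8y^2 - 74xy + 11y - 18x^2 - 41x + 10

(-8y - 2x - 5)(y + 9x - 2)
= -8y^2 - 72xy + 16y - 2xy - 18x^2 + 4x - 5y - 45x + 10    [distributive law]
= -8y^2 - 74xy + 11y - 18x^2 - 41x + 10    [combine like terms]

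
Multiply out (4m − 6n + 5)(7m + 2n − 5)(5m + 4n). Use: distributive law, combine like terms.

140m^3 − 58m^2n − 196mn^2 + 75m^2 + 260mn − 48n^3 + 160n^2 − 125m − 100n

(4m − 6n + 5)(7m + 2n − 5)(5m + 4n)
= (28m^2 + 8mn − 20m − 42mn − 12n^2 + 30n + 35m + 10n − 25)(5m + 4n)    [distributive law]
= (28m^2 − 34mn + 15m − 12n^2 + 40n − 25)(5m + 4n)    [combine like terms]
= 140m^3 + 112m^2n − 170m^2n − 136mn^2 + 75m^2 + 60mn − 60mn^2 − 48n^3 + 200mn + 160n^2 − 125m − 100n    [distributive law]
= 140m^3 − 58m^2n − 196mn^2 + 75m^2 + 260mn − 48n^3 + 160n^2 − 125m − 100n    [combine like terms]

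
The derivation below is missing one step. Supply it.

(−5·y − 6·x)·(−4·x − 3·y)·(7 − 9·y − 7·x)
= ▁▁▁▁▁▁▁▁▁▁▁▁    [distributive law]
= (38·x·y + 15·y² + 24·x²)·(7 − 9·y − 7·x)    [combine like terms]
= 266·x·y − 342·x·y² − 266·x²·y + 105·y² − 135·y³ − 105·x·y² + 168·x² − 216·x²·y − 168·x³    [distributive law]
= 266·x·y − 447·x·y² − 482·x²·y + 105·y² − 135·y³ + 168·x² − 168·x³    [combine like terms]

By distributive law:

(20·x·y + 15·y² + 24·x² + 18·x·y)·(7 − 9·y − 7·x)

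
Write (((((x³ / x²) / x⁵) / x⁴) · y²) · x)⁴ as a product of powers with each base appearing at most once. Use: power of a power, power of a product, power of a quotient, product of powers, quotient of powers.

(((((x³ / x²) / x⁵) / x⁴) · y²) · x)⁴
= (((((x³ / x²) / x⁵) / x⁴) · y²)⁴) · (x⁴)    [power of a product]
= (((((x³ / x²) / x⁵) / x⁴)⁴) · ((y²)⁴)) · (x⁴)    [power of a product]
= (((((x³ / x²) / x⁵)⁴) / ((x⁴)⁴)) · ((y²)⁴)) · (x⁴)    [power of a quotient]
= (((((x³ / x²)⁴) / ((x⁵)⁴)) / ((x⁴)⁴)) · ((y²)⁴)) · (x⁴)    [power of a quotient]
= ((((((x³)⁴) / ((x²)⁴)) / ((x⁵)⁴)) / ((x⁴)⁴)) · ((y²)⁴)) · (x⁴)    [power of a quotient]
= ((((x¹² / ((x²)⁴)) / ((x⁵)⁴)) / ((x⁴)⁴)) · ((y²)⁴)) · (x⁴)    [power of a power]
= ((((x¹² / x⁸) / ((x⁵)⁴)) / ((x⁴)⁴)) · ((y²)⁴)) · (x⁴)    [power of a power]
= (((x⁴ / ((x⁵)⁴)) / ((x⁴)⁴)) · ((y²)⁴)) · (x⁴)    [quotient of powers]
= (((x⁴ / x²⁰) / ((x⁴)⁴)) · ((y²)⁴)) · (x⁴)    [power of a power]
= ((x⁻¹⁶ / ((x⁴)⁴)) · ((y²)⁴)) · (x⁴)    [quotient of powers]
= ((x⁻¹⁶ / x¹⁶) · ((y²)⁴)) · (x⁴)    [power of a power]
= (x⁻³² · ((y²)⁴)) · (x⁴)    [quotient of powers]
= (x⁻³² · y⁸) · (x⁴)    [power of a power]
= x⁻²⁸y⁸    [product of powers]

x⁻²⁸y⁸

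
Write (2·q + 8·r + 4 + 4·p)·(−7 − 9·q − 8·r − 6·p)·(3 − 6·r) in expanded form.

(2·q + 8·r + 4 + 4·p)·(−7 − 9·q − 8·r − 6·p)·(3 − 6·r)
= (−14·q − 18·q² − 16·q·r − 12·p·q − 56·r − 72·q·r − 64·r² − 48·p·r − 28 − 36·q − 32·r − 24·p − 28·p − 36·p·q − 32·p·r − 24·p²)·(3 − 6·r)    [distributive law]
= (−50·q − 18·q² − 88·q·r − 48·p·q − 88·r − 64·r² − 80·p·r − 28 − 52·p − 24·p²)·(3 − 6·r)    [combine like terms]
= −150·q + 300·q·r − 54·q² + 108·q²·r − 264·q·r + 528·q·r² − 144·p·q + 288·p·q·r − 264·r + 528·r² − 192·r² + 384·r³ − 240·p·r + 480·p·r² − 84 + 168·r − 156·p + 312·p·r − 72·p² + 144·p²·r    [distributive law]
= −150·q + 36·q·r − 54·q² + 108·q²·r + 528·q·r² − 144·p·q + 288·p·q·r − 96·r + 336·r² + 384·r³ + 72·p·r + 480·p·r² − 84 − 156·p − 72·p² + 144·p²·r    [combine like terms]

−150·q + 36·q·r − 54·q² + 108·q²·r + 528·q·r² − 144·p·q + 288·p·q·r − 96·r + 336·r² + 384·r³ + 72·p·r + 480·p·r² − 84 − 156·p − 72·p² + 144·p²·r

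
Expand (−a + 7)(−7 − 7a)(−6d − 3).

252ad + 126a − 42a^2d − 21a^2 + 294d + 147

(−a + 7)(−7 − 7a)(−6d − 3)
= (7a + 7a^2 − 49 − 49a)(−6d − 3)    [distributive law]
= (−42a + 7a^2 − 49)(−6d − 3)    [combine like terms]
= 252ad + 126a − 42a^2d − 21a^2 + 294d + 147    [distributive law]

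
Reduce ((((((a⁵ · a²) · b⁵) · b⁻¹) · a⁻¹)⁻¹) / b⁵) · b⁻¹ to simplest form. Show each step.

((((((a⁵ · a²) · b⁵) · b⁻¹) · a⁻¹)⁻¹) / b⁵) · b⁻¹
= ((((((a⁵ · a²) · b⁵) · b⁻¹)⁻¹) · ((a⁻¹)⁻¹)) / b⁵) · b⁻¹    [power of a product]
= ((((((a⁵ · a²) · b⁵)⁻¹) · ((b⁻¹)⁻¹)) · ((a⁻¹)⁻¹)) / b⁵) · b⁻¹    [power of a product]
= ((((((a⁵ · a²)⁻¹) · ((b⁵)⁻¹)) · ((b⁻¹)⁻¹)) · ((a⁻¹)⁻¹)) / b⁵) · b⁻¹    [power of a product]
= (((((((a⁵)⁻¹) · ((a²)⁻¹)) · ((b⁵)⁻¹)) · ((b⁻¹)⁻¹)) · ((a⁻¹)⁻¹)) / b⁵) · b⁻¹    [power of a product]
= (((((a⁻⁵ · ((a²)⁻¹)) · ((b⁵)⁻¹)) · ((b⁻¹)⁻¹)) · ((a⁻¹)⁻¹)) / b⁵) · b⁻¹    [power of a power]
= (((((a⁻⁵ · a⁻²) · ((b⁵)⁻¹)) · ((b⁻¹)⁻¹)) · ((a⁻¹)⁻¹)) / b⁵) · b⁻¹    [power of a power]
= ((((a⁻⁷ · ((b⁵)⁻¹)) · ((b⁻¹)⁻¹)) · ((a⁻¹)⁻¹)) / b⁵) · b⁻¹    [product of powers]
= ((((a⁻⁷ · b⁻⁵) · ((b⁻¹)⁻¹)) · ((a⁻¹)⁻¹)) / b⁵) · b⁻¹    [power of a power]
= ((((a⁻⁷ · b⁻⁵) · b) · ((a⁻¹)⁻¹)) / b⁵) · b⁻¹    [power of a power]
= ((((a⁻⁷ · b⁻⁵) · b) · a) / b⁵) · b⁻¹    [power of a power]
= a⁻⁶·b⁻¹⁰    [quotient of powers; product of powers]

a⁻⁶·b⁻¹⁰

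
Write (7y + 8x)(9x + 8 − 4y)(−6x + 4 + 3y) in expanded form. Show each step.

(7y + 8x)(9x + 8 − 4y)(−6x + 4 + 3y)
= (63xy + 56y − 28y^2 + 72x^2 + 64x − 32xy)(−6x + 4 + 3y)    [distributive law]
= (31xy + 56y − 28y^2 + 72x^2 + 64x)(−6x + 4 + 3y)    [combine like terms]
= −186x^2y + 124xy + 93xy^2 − 336xy + 224y + 168y^2 + 168xy^2 − 112y^2 − 84y^3 − 432x^3 + 288x^2 + 216x^2y − 384x^2 + 256x + 192xy    [distributive law]
= 30x^2y − 20xy + 261xy^2 + 224y + 56y^2 − 84y^3 − 432x^3 − 96x^2 + 256x    [combine like terms]

30x^2y − 20xy + 261xy^2 + 224y + 56y^2 − 84y^3 − 432x^3 − 96x^2 + 256x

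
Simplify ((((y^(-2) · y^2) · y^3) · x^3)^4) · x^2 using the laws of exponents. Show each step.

x^14y^12

((((y^(-2) · y^2) · y^3) · x^3)^4) · x^2
= ((((y^(-2) · y^2) · y^3)^4) · ((x^3)^4)) · x^2    [power of a product]
= ((((y^(-2) · y^2)^4) · ((y^3)^4)) · ((x^3)^4)) · x^2    [power of a product]
= (((((y^(-2))^4) · ((y^2)^4)) · ((y^3)^4)) · ((x^3)^4)) · x^2    [power of a product]
= (((y^(-8) · ((y^2)^4)) · ((y^3)^4)) · ((x^3)^4)) · x^2    [power of a power]
= (((y^(-8) · y^8) · ((y^3)^4)) · ((x^3)^4)) · x^2    [power of a power]
= ((y^0 · ((y^3)^4)) · ((x^3)^4)) · x^2    [product of powers]
= ((y^0 · y^12) · ((x^3)^4)) · x^2    [power of a power]
= (y^12 · ((x^3)^4)) · x^2    [product of powers]
= (y^12 · x^12) · x^2    [power of a power]
= x^14y^12    [product of powers]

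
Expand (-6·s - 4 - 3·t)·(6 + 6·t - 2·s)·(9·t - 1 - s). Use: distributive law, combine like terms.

-180·s·t + 52·s + 16·s^2 - 252·s·t^2 + 138·s^2·t - 12·s^3 - 174·t + 24 - 360·t^2 - 162·t^3

(-6·s - 4 - 3·t)·(6 + 6·t - 2·s)·(9·t - 1 - s)
= (-36·s - 36·s·t + 12·s^2 - 24 - 24·t + 8·s - 18·t - 18·t^2 + 6·s·t)·(9·t - 1 - s)    [distributive law]
= (-28·s - 30·s·t + 12·s^2 - 24 - 42·t - 18·t^2)·(9·t - 1 - s)    [combine like terms]
= -252·s·t + 28·s + 28·s^2 - 270·s·t^2 + 30·s·t + 30·s^2·t + 108·s^2·t - 12·s^2 - 12·s^3 - 216·t + 24 + 24·s - 378·t^2 + 42·t + 42·s·t - 162·t^3 + 18·t^2 + 18·s·t^2    [distributive law]
= -180·s·t + 52·s + 16·s^2 - 252·s·t^2 + 138·s^2·t - 12·s^3 - 174·t + 24 - 360·t^2 - 162·t^3    [combine like terms]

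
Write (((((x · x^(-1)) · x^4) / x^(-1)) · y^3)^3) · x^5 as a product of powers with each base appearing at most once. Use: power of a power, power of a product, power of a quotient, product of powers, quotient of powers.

(((((x · x^(-1)) · x^4) / x^(-1)) · y^3)^3) · x^5
= (((((x · x^(-1)) · x^4) / x^(-1))^3) · ((y^3)^3)) · x^5    [power of a product]
= (((((x · x^(-1)) · x^4)^3) / ((x^(-1))^3)) · ((y^3)^3)) · x^5    [power of a quotient]
= (((((x · x^(-1))^3) · ((x^4)^3)) / ((x^(-1))^3)) · ((y^3)^3)) · x^5    [power of a product]
= (((((x^3) · ((x^(-1))^3)) · ((x^4)^3)) / ((x^(-1))^3)) · ((y^3)^3)) · x^5    [power of a product]
= ((((x^3 · x^(-3)) · ((x^4)^3)) / ((x^(-1))^3)) · ((y^3)^3)) · x^5    [power of a power]
= (((x^0 · ((x^4)^3)) / ((x^(-1))^3)) · ((y^3)^3)) · x^5    [product of powers]
= (((x^0 · x^12) / ((x^(-1))^3)) · ((y^3)^3)) · x^5    [power of a power]
= ((x^12 / ((x^(-1))^3)) · ((y^3)^3)) · x^5    [product of powers]
= ((x^12 / x^(-3)) · ((y^3)^3)) · x^5    [power of a power]
= (x^15 · ((y^3)^3)) · x^5    [quotient of powers]
= (x^15 · y^9) · x^5    [power of a power]
= x^20y^9    [product of powers]

x^20y^9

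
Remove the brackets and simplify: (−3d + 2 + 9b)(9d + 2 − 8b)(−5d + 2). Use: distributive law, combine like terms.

(−3d + 2 + 9b)(9d + 2 − 8b)(−5d + 2)
= (−27d² − 6d + 24bd + 18d + 4 − 16b + 81bd + 18b − 72b²)(−5d + 2)    [distributive law]
= (−27d² + 12d + 105bd + 4 + 2b − 72b²)(−5d + 2)    [combine like terms]
= 135d³ − 54d² − 60d² + 24d − 525bd² + 210bd − 20d + 8 − 10bd + 4b + 360b²d − 144b²    [distributive law]
= 135d³ − 114d² + 4d − 525bd² + 200bd + 8 + 4b + 360b²d − 144b²    [combine like terms]

135d³ − 114d² + 4d − 525bd² + 200bd + 8 + 4b + 360b²d − 144b²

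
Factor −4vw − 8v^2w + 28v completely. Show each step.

4v(−w − 2vw + 7)

−4vw − 8v^2w + 28v
= 4(−vw − 2v^2w + 7v)    [factor out 4]
= 4v(−w − 2vw + 7)    [factor out v]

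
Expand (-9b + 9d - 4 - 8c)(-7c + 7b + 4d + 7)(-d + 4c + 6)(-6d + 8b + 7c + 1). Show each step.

(-9b + 9d - 4 - 8c)(-7c + 7b + 4d + 7)(-d + 4c + 6)(-6d + 8b + 7c + 1)
= (63bc - 63b^2 - 36bd - 63b - 63cd + 63bd + 36d^2 + 63d + 28c - 28b - 16d - 28 + 56c^2 - 56bc - 32cd - 56c)(-d + 4c + 6)(-6d + 8b + 7c + 1)    [distributive law]
= (7bc - 63b^2 + 27bd - 91b - 95cd + 36d^2 + 47d - 28c - 28 + 56c^2)(-d + 4c + 6)(-6d + 8b + 7c + 1)    [combine like terms]
= (-7bcd + 28bc^2 + 42bc + 63b^2d - 252b^2c - 378b^2 - 27bd^2 + 108bcd + 162bd + 91bd - 364bc - 546b + 95cd^2 - 380c^2d - 570cd - 36d^3 + 144cd^2 + 216d^2 - 47d^2 + 188cd + 282d + 28cd - 112c^2 - 168c + 28d - 112c - 168 - 56c^2d + 224c^3 + 336c^2)(-6d + 8b + 7c + 1)    [distributive law]
= (101bcd + 28bc^2 - 322bc + 63b^2d - 252b^2c - 378b^2 - 27bd^2 + 253bd - 546b + 239cd^2 - 436c^2d - 354cd - 36d^3 + 169d^2 + 310d + 224c^2 - 280c - 168 + 224c^3)(-6d + 8b + 7c + 1)    [combine like terms]
= -606bcd^2 + 808b^2cd + 707bc^2d + 101bcd - 168bc^2d + 224b^2c^2 + 196bc^3 + 28bc^2 + 1932bcd - 2576b^2c - 2254bc^2 - 322bc - 378b^2d^2 + 504b^3d + 441b^2cd + 63b^2d + 1512b^2cd - 2016b^3c - 1764b^2c^2 - 252b^2c + 2268b^2d - 3024b^3 - 2646b^2c - 378b^2 + 162bd^3 - 216b^2d^2 - 189bcd^2 - 27bd^2 - 1518bd^2 + 2024b^2d + 1771bcd + 253bd + 3276bd - 4368b^2 - 3822bc - 546b - 1434cd^3 + 1912bcd^2 + 1673c^2d^2 + 239cd^2 + 2616c^2d^2 - 3488bc^2d - 3052c^3d - 436c^2d + 2124cd^2 - 2832bcd - 2478c^2d - 354cd + 216d^4 - 288bd^3 - 252cd^3 - 36d^3 - 1014d^3 + 1352bd^2 + 1183cd^2 + 169d^2 - 1860d^2 + 2480bd + 2170cd + 310d - 1344c^2d + 1792bc^2 + 1568c^3 + 224c^2 + 1680cd - 2240bc - 1960c^2 - 280c + 1008d - 1344b - 1176c - 168 - 1344c^3d + 1792bc^3 + 1568c^4 + 224c^3    [distributive law]
= 1117bcd^2 + 2761b^2cd - 2949bc^2d + 972bcd - 1540b^2c^2 + 1988bc^3 - 434bc^2 - 5474b^2c - 6384bc - 594b^2d^2 + 504b^3d + 4355b^2d - 2016b^3c - 3024b^3 - 4746b^2 - 126bd^3 - 193bd^2 + 6009bd - 1890b - 1686cd^3 + 4289c^2d^2 + 3546cd^2 - 4396c^3d - 4258c^2d + 3496cd + 216d^4 - 1050d^3 - 1691d^2 + 1318d + 1792c^3 - 1736c^2 - 1456c - 168 + 1568c^4    [combine like terms]

1117bcd^2 + 2761b^2cd - 2949bc^2d + 972bcd - 1540b^2c^2 + 1988bc^3 - 434bc^2 - 5474b^2c - 6384bc - 594b^2d^2 + 504b^3d + 4355b^2d - 2016b^3c - 3024b^3 - 4746b^2 - 126bd^3 - 193bd^2 + 6009bd - 1890b - 1686cd^3 + 4289c^2d^2 + 3546cd^2 - 4396c^3d - 4258c^2d + 3496cd + 216d^4 - 1050d^3 - 1691d^2 + 1318d + 1792c^3 - 1736c^2 - 1456c - 168 + 1568c^4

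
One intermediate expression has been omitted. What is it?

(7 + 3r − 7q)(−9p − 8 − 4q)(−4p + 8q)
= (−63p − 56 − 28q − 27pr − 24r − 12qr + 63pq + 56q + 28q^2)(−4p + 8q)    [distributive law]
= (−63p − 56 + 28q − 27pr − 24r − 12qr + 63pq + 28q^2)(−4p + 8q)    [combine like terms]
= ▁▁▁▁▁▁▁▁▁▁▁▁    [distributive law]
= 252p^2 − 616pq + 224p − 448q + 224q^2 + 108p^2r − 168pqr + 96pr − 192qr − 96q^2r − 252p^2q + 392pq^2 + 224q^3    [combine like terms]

After distributive law, the bracketed line is:

252p^2 − 504pq + 224p − 448q − 112pq + 224q^2 + 108p^2r − 216pqr + 96pr − 192qr + 48pqr − 96q^2r − 252p^2q + 504pq^2 − 112pq^2 + 224q^3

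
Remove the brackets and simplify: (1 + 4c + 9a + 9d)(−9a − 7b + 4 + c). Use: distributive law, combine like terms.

27a − 7b + 4 + 17c − 27ac − 28bc + 4c^2 − 81a^2 − 63ab − 81ad − 63bd + 36d + 9cd

(1 + 4c + 9a + 9d)(−9a − 7b + 4 + c)
= −9a − 7b + 4 + c − 36ac − 28bc + 16c + 4c^2 − 81a^2 − 63ab + 36a + 9ac − 81ad − 63bd + 36d + 9cd    [distributive law]
= 27a − 7b + 4 + 17c − 27ac − 28bc + 4c^2 − 81a^2 − 63ab − 81ad − 63bd + 36d + 9cd    [combine like terms]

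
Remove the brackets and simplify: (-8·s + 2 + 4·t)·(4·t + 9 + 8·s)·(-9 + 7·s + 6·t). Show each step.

(-8·s + 2 + 4·t)·(4·t + 9 + 8·s)·(-9 + 7·s + 6·t)
= (-32·s·t - 72·s - 64·s² + 8·t + 18 + 16·s + 16·t² + 36·t + 32·s·t)·(-9 + 7·s + 6·t)    [distributive law]
= (-56·s - 64·s² + 44·t + 18 + 16·t²)·(-9 + 7·s + 6·t)    [combine like terms]
= 504·s - 392·s² - 336·s·t + 576·s² - 448·s³ - 384·s²·t - 396·t + 308·s·t + 264·t² - 162 + 126·s + 108·t - 144·t² + 112·s·t² + 96·t³    [distributive law]
= 630·s + 184·s² - 28·s·t - 448·s³ - 384·s²·t - 288·t + 120·t² - 162 + 112·s·t² + 96·t³    [combine like terms]

630·s + 184·s² - 28·s·t - 448·s³ - 384·s²·t - 288·t + 120·t² - 162 + 112·s·t² + 96·t³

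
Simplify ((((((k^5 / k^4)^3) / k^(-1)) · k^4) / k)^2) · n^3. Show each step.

((((((k^5 / k^4)^3) / k^(-1)) · k^4) / k)^2) · n^3
= ((((((k^5 / k^4)^3) / k^(-1)) · k^4)^2) / (k^2)) · n^3    [power of a quotient]
= ((((((k^5 / k^4)^3) / k^(-1))^2) · ((k^4)^2)) / (k^2)) · n^3    [power of a product]
= ((((((k^5 / k^4)^3)^2) / ((k^(-1))^2)) · ((k^4)^2)) / (k^2)) · n^3    [power of a quotient]
= (((((k^5 / k^4)^6) / ((k^(-1))^2)) · ((k^4)^2)) / (k^2)) · n^3    [power of a power]
= ((((((k^5)^6) / ((k^4)^6)) / ((k^(-1))^2)) · ((k^4)^2)) / (k^2)) · n^3    [power of a quotient]
= ((((k^30 / ((k^4)^6)) / ((k^(-1))^2)) · ((k^4)^2)) / (k^2)) · n^3    [power of a power]
= ((((k^30 / k^24) / ((k^(-1))^2)) · ((k^4)^2)) / (k^2)) · n^3    [power of a power]
= (((k^6 / ((k^(-1))^2)) · ((k^4)^2)) / (k^2)) · n^3    [quotient of powers]
= (((k^6 / k^(-2)) · ((k^4)^2)) / (k^2)) · n^3    [power of a power]
= ((k^8 · ((k^4)^2)) / (k^2)) · n^3    [quotient of powers]
= ((k^8 · k^8) / (k^2)) · n^3    [power of a power]
= (k^16 / (k^2)) · n^3    [product of powers]
= k^14 · n^3    [quotient of powers]
= k^14n^3    [rearrange]

k^14n^3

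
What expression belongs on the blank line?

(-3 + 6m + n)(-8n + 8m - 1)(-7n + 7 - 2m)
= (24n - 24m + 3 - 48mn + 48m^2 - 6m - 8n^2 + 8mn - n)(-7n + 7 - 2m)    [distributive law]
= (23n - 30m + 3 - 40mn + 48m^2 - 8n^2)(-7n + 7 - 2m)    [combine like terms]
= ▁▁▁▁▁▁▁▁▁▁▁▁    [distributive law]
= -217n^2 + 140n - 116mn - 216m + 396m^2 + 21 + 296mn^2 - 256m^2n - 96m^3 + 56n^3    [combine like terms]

After distributive law, the bracketed line is:

-161n^2 + 161n - 46mn + 210mn - 210m + 60m^2 - 21n + 21 - 6m + 280mn^2 - 280mn + 80m^2n - 336m^2n + 336m^2 - 96m^3 + 56n^3 - 56n^2 + 16mn^2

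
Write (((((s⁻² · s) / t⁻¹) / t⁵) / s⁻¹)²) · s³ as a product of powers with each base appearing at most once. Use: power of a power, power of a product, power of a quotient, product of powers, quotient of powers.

(((((s⁻² · s) / t⁻¹) / t⁵) / s⁻¹)²) · s³
= (((((s⁻² · s) / t⁻¹) / t⁵)²) / ((s⁻¹)²)) · s³    [power of a quotient]
= (((((s⁻² · s) / t⁻¹)²) / ((t⁵)²)) / ((s⁻¹)²)) · s³    [power of a quotient]
= (((((s⁻² · s)²) / ((t⁻¹)²)) / ((t⁵)²)) / ((s⁻¹)²)) · s³    [power of a quotient]
= ((((((s⁻²)²) · (s²)) / ((t⁻¹)²)) / ((t⁵)²)) / ((s⁻¹)²)) · s³    [power of a product]
= ((((s⁻⁴ · (s²)) / ((t⁻¹)²)) / ((t⁵)²)) / ((s⁻¹)²)) · s³    [power of a power]
= (((s⁻² / ((t⁻¹)²)) / ((t⁵)²)) / ((s⁻¹)²)) · s³    [product of powers]
= (((s⁻² / t⁻²) / ((t⁵)²)) / ((s⁻¹)²)) · s³    [power of a power]
= (((s⁻² / t⁻²) / t¹⁰) / ((s⁻¹)²)) · s³    [power of a power]
= (((s⁻² / t⁻²) / t¹⁰) / s⁻²) · s³    [power of a power]
= s³·t⁻⁸    [quotient of powers; product of powers]

s³·t⁻⁸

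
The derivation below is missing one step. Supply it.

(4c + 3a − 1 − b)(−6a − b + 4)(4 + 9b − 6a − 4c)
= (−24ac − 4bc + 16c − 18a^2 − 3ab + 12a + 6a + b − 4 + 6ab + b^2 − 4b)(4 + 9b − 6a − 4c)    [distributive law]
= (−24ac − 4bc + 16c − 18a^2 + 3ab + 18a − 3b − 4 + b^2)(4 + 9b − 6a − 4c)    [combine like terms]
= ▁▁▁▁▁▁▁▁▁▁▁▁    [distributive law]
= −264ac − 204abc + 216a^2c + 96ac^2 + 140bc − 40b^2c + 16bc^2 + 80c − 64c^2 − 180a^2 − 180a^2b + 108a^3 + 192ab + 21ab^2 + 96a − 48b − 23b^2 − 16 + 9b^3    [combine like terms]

Applying distributive law to the line above:

−96ac − 216abc + 144a^2c + 96ac^2 − 16bc − 36b^2c + 24abc + 16bc^2 + 64c + 144bc − 96ac − 64c^2 − 72a^2 − 162a^2b + 108a^3 + 72a^2c + 12ab + 27ab^2 − 18a^2b − 12abc + 72a + 162ab − 108a^2 − 72ac − 12b − 27b^2 + 18ab + 12bc − 16 − 36b + 24a + 16c + 4b^2 + 9b^3 − 6ab^2 − 4b^2c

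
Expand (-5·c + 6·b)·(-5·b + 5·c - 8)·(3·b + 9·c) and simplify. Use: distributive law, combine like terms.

-105·b^2·c + 420·b·c^2 - 225·c^3 - 312·b·c + 360·c^2 - 90·b^3 - 144·b^2

(-5·c + 6·b)·(-5·b + 5·c - 8)·(3·b + 9·c)
= (25·b·c - 25·c^2 + 40·c - 30·b^2 + 30·b·c - 48·b)·(3·b + 9·c)    [distributive law]
= (55·b·c - 25·c^2 + 40·c - 30·b^2 - 48·b)·(3·b + 9·c)    [combine like terms]
= 165·b^2·c + 495·b·c^2 - 75·b·c^2 - 225·c^3 + 120·b·c + 360·c^2 - 90·b^3 - 270·b^2·c - 144·b^2 - 432·b·c    [distributive law]
= -105·b^2·c + 420·b·c^2 - 225·c^3 - 312·b·c + 360·c^2 - 90·b^3 - 144·b^2    [combine like terms]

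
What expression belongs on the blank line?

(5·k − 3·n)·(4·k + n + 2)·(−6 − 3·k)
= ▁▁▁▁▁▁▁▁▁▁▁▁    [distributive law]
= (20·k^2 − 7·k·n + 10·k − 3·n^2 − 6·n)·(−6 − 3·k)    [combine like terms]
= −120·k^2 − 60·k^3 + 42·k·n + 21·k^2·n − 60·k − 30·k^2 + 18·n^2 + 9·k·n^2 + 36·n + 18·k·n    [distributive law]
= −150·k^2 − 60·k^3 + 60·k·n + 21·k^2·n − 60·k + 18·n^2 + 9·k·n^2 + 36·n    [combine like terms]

Applying distributive law to the line above:

(20·k^2 + 5·k·n + 10·k − 12·k·n − 3·n^2 − 6·n)·(−6 − 3·k)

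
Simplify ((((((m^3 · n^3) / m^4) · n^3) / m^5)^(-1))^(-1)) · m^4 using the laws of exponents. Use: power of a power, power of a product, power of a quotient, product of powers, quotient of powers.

((((((m^3 · n^3) / m^4) · n^3) / m^5)^(-1))^(-1)) · m^4
= (((((m^3 · n^3) / m^4) · n^3) / m^5)^1) · m^4    [power of a power]
= (((((m^3 · n^3) / m^4) · n^3)^1) / ((m^5)^1)) · m^4    [power of a quotient]
= (((((m^3 · n^3) / m^4)^1) · ((n^3)^1)) / ((m^5)^1)) · m^4    [power of a product]
= (((((m^3 · n^3)^1) / ((m^4)^1)) · ((n^3)^1)) / ((m^5)^1)) · m^4    [power of a quotient]
= ((((((m^3)^1) · ((n^3)^1)) / ((m^4)^1)) · ((n^3)^1)) / ((m^5)^1)) · m^4    [power of a product]
= ((((m^3 · ((n^3)^1)) / ((m^4)^1)) · ((n^3)^1)) / ((m^5)^1)) · m^4    [power of a power]
= ((((m^3 · n^3) / ((m^4)^1)) · ((n^3)^1)) / ((m^5)^1)) · m^4    [power of a power]
= ((((m^3 · n^3) / m^4) · ((n^3)^1)) / ((m^5)^1)) · m^4    [power of a power]
= ((((m^3 · n^3) / m^4) · n^3) / ((m^5)^1)) · m^4    [power of a power]
= ((((m^3 · n^3) / m^4) · n^3) / m^5) · m^4    [power of a power]
= m^(-2)n^6    [quotient of powers; product of powers]

m^(-2)n^6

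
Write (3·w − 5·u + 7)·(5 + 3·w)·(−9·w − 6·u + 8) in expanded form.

(3·w − 5·u + 7)·(5 + 3·w)·(−9·w − 6·u + 8)
= (15·w + 9·w^2 − 25·u − 15·u·w + 35 + 21·w)·(−9·w − 6·u + 8)    [distributive law]
= (36·w + 9·w^2 − 25·u − 15·u·w + 35)·(−9·w − 6·u + 8)    [combine like terms]
= −324·w^2 − 216·u·w + 288·w − 81·w^3 − 54·u·w^2 + 72·w^2 + 225·u·w + 150·u^2 − 200·u + 135·u·w^2 + 90·u^2·w − 120·u·w − 315·w − 210·u + 280    [distributive law]
= −252·w^2 − 111·u·w − 27·w − 81·w^3 + 81·u·w^2 + 150·u^2 − 410·u + 90·u^2·w + 280    [combine like terms]

−252·w^2 − 111·u·w − 27·w − 81·w^3 + 81·u·w^2 + 150·u^2 − 410·u + 90·u^2·w + 280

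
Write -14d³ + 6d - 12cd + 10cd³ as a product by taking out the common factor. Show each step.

-14d³ + 6d - 12cd + 10cd³
= 2(-7d³ + 3d - 6cd + 5cd³)    [factor out 2]
= 2d(-7d² + 3 - 6c + 5cd²)    [factor out d]

2d(-7d² + 3 - 6c + 5cd²)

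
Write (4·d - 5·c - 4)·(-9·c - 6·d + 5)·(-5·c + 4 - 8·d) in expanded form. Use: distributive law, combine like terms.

-330·c²·d - 332·c·d + 168·c·d² - 448·d² + 192·d³ + 336·d - 225·c³ + 125·c² + 144·c - 80

(4·d - 5·c - 4)·(-9·c - 6·d + 5)·(-5·c + 4 - 8·d)
= (-36·c·d - 24·d² + 20·d + 45·c² + 30·c·d - 25·c + 36·c + 24·d - 20)·(-5·c + 4 - 8·d)    [distributive law]
= (-6·c·d - 24·d² + 44·d + 45·c² + 11·c - 20)·(-5·c + 4 - 8·d)    [combine like terms]
= 30·c²·d - 24·c·d + 48·c·d² + 120·c·d² - 96·d² + 192·d³ - 220·c·d + 176·d - 352·d² - 225·c³ + 180·c² - 360·c²·d - 55·c² + 44·c - 88·c·d + 100·c - 80 + 160·d    [distributive law]
= -330·c²·d - 332·c·d + 168·c·d² - 448·d² + 192·d³ + 336·d - 225·c³ + 125·c² + 144·c - 80    [combine like terms]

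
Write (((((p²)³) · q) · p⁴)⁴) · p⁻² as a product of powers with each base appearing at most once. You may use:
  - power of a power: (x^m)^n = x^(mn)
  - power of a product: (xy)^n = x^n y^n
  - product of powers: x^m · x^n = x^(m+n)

p³⁸·q⁴

(((((p²)³) · q) · p⁴)⁴) · p⁻²
= (((((p²)³) · q)⁴) · ((p⁴)⁴)) · p⁻²    [power of a product]
= (((((p²)³)⁴) · (q⁴)) · ((p⁴)⁴)) · p⁻²    [power of a product]
= ((((p²)¹²) · (q⁴)) · ((p⁴)⁴)) · p⁻²    [power of a power]
= ((p²⁴ · (q⁴)) · ((p⁴)⁴)) · p⁻²    [power of a power]
= ((p²⁴ · q⁴) · p¹⁶) · p⁻²    [power of a power]
= p³⁸·q⁴    [product of powers]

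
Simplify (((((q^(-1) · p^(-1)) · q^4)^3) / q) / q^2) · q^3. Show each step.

(((((q^(-1) · p^(-1)) · q^4)^3) / q) / q^2) · q^3
= (((((q^(-1) · p^(-1))^3) · ((q^4)^3)) / q) / q^2) · q^3    [power of a product]
= ((((((q^(-1))^3) · ((p^(-1))^3)) · ((q^4)^3)) / q) / q^2) · q^3    [power of a product]
= ((((q^(-3) · ((p^(-1))^3)) · ((q^4)^3)) / q) / q^2) · q^3    [power of a power]
= ((((q^(-3) · p^(-3)) · ((q^4)^3)) / q) / q^2) · q^3    [power of a power]
= ((((q^(-3) · p^(-3)) · q^12) / q) / q^2) · q^3    [power of a power]
= p^(-3)q^9    [quotient of powers; product of powers]

p^(-3)q^9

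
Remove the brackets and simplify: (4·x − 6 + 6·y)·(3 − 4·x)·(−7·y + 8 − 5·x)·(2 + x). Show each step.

(4·x − 6 + 6·y)·(3 − 4·x)·(−7·y + 8 − 5·x)·(2 + x)
= (12·x − 16·x^2 − 18 + 24·x + 18·y − 24·x·y)·(−7·y + 8 − 5·x)·(2 + x)    [distributive law]
= (36·x − 16·x^2 − 18 + 18·y − 24·x·y)·(−7·y + 8 − 5·x)·(2 + x)    [combine like terms]
= (−252·x·y + 288·x − 180·x^2 + 112·x^2·y − 128·x^2 + 80·x^3 + 126·y − 144 + 90·x − 126·y^2 + 144·y − 90·x·y + 168·x·y^2 − 192·x·y + 120·x^2·y)·(2 + x)    [distributive law]
= (−534·x·y + 378·x − 308·x^2 + 232·x^2·y + 80·x^3 + 270·y − 144 − 126·y^2 + 168·x·y^2)·(2 + x)    [combine like terms]
= −1068·x·y − 534·x^2·y + 756·x + 378·x^2 − 616·x^2 − 308·x^3 + 464·x^2·y + 232·x^3·y + 160·x^3 + 80·x^4 + 540·y + 270·x·y − 288 − 144·x − 252·y^2 − 126·x·y^2 + 336·x·y^2 + 168·x^2·y^2    [distributive law]
= −798·x·y − 70·x^2·y + 612·x − 238·x^2 − 148·x^3 + 232·x^3·y + 80·x^4 + 540·y − 288 − 252·y^2 + 210·x·y^2 + 168·x^2·y^2    [combine like terms]

−798·x·y − 70·x^2·y + 612·x − 238·x^2 − 148·x^3 + 232·x^3·y + 80·x^4 + 540·y − 288 − 252·y^2 + 210·x·y^2 + 168·x^2·y^2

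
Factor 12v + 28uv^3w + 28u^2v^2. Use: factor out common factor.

12v + 28uv^3w + 28u^2v^2
= 4(3v + 7uv^3w + 7u^2v^2)    [factor out 4]
= 4v(3 + 7uv^2w + 7u^2v)    [factor out v]

4v(3 + 7uv^2w + 7u^2v)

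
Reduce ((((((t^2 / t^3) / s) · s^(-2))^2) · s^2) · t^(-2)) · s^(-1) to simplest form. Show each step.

s^(-5)t^(-4)

((((((t^2 / t^3) / s) · s^(-2))^2) · s^2) · t^(-2)) · s^(-1)
= ((((((t^2 / t^3) / s)^2) · ((s^(-2))^2)) · s^2) · t^(-2)) · s^(-1)    [power of a product]
= ((((((t^2 / t^3)^2) / (s^2)) · ((s^(-2))^2)) · s^2) · t^(-2)) · s^(-1)    [power of a quotient]
= (((((((t^2)^2) / ((t^3)^2)) / (s^2)) · ((s^(-2))^2)) · s^2) · t^(-2)) · s^(-1)    [power of a quotient]
= (((((t^4 / ((t^3)^2)) / (s^2)) · ((s^(-2))^2)) · s^2) · t^(-2)) · s^(-1)    [power of a power]
= (((((t^4 / t^6) / (s^2)) · ((s^(-2))^2)) · s^2) · t^(-2)) · s^(-1)    [power of a power]
= ((((t^(-2) / (s^2)) · ((s^(-2))^2)) · s^2) · t^(-2)) · s^(-1)    [quotient of powers]
= ((((t^(-2) / s^2) · s^(-4)) · s^2) · t^(-2)) · s^(-1)    [power of a power]
= s^(-5)t^(-4)    [quotient of powers; product of powers]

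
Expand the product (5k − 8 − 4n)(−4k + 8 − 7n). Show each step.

−20k^2 + 72k − 19kn − 64 + 24n + 28n^2

(5k − 8 − 4n)(−4k + 8 − 7n)
= −20k^2 + 40k − 35kn + 32k − 64 + 56n + 16kn − 32n + 28n^2    [distributive law]
= −20k^2 + 72k − 19kn − 64 + 24n + 28n^2    [combine like terms]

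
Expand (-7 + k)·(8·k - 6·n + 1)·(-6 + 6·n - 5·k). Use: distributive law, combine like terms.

365·k - 504·k·n + 227·k^2 - 294·n + 252·n^2 + 42 + 78·k^2·n - 40·k^3 - 36·k·n^2

(-7 + k)·(8·k - 6·n + 1)·(-6 + 6·n - 5·k)
= (-56·k + 42·n - 7 + 8·k^2 - 6·k·n + k)·(-6 + 6·n - 5·k)    [distributive law]
= (-55·k + 42·n - 7 + 8·k^2 - 6·k·n)·(-6 + 6·n - 5·k)    [combine like terms]
= 330·k - 330·k·n + 275·k^2 - 252·n + 252·n^2 - 210·k·n + 42 - 42·n + 35·k - 48·k^2 + 48·k^2·n - 40·k^3 + 36·k·n - 36·k·n^2 + 30·k^2·n    [distributive law]
= 365·k - 504·k·n + 227·k^2 - 294·n + 252·n^2 + 42 + 78·k^2·n - 40·k^3 - 36·k·n^2    [combine like terms]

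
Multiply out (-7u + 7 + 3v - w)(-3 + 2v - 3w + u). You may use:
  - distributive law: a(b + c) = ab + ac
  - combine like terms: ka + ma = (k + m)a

(-7u + 7 + 3v - w)(-3 + 2v - 3w + u)
= 21u - 14uv + 21uw - 7u^2 - 21 + 14v - 21w + 7u - 9v + 6v^2 - 9vw + 3uv + 3w - 2vw + 3w^2 - uw    [distributive law]
= 28u - 11uv + 20uw - 7u^2 - 21 + 5v - 18w + 6v^2 - 11vw + 3w^2    [combine like terms]

28u - 11uv + 20uw - 7u^2 - 21 + 5v - 18w + 6v^2 - 11vw + 3w^2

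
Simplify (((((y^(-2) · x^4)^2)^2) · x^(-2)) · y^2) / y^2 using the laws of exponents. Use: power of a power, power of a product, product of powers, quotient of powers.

x^14y^(-8)

(((((y^(-2) · x^4)^2)^2) · x^(-2)) · y^2) / y^2
= ((((y^(-2) · x^4)^4) · x^(-2)) · y^2) / y^2    [power of a power]
= (((((y^(-2))^4) · ((x^4)^4)) · x^(-2)) · y^2) / y^2    [power of a product]
= (((y^(-8) · ((x^4)^4)) · x^(-2)) · y^2) / y^2    [power of a power]
= (((y^(-8) · x^16) · x^(-2)) · y^2) / y^2    [power of a power]
= x^14y^(-8)    [quotient of powers; product of powers]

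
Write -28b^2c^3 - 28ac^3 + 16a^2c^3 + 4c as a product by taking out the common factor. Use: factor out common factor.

-28b^2c^3 - 28ac^3 + 16a^2c^3 + 4c
= 4(-7b^2c^3 - 7ac^3 + 4a^2c^3 + c)    [factor out 4]
= 4c(-7b^2c^2 - 7ac^2 + 4a^2c^2 + 1)    [factor out c]

4c(-7b^2c^2 - 7ac^2 + 4a^2c^2 + 1)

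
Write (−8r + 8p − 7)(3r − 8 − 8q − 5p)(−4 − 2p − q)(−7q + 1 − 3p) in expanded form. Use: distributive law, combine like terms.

(−8r + 8p − 7)(3r − 8 − 8q − 5p)(−4 − 2p − q)(−7q + 1 − 3p)
= (−24r² + 64r + 64qr + 40pr + 24pr − 64p − 64pq − 40p² − 21r + 56 + 56q + 35p)(−4 − 2p − q)(−7q + 1 − 3p)    [distributive law]
= (−24r² + 43r + 64qr + 64pr − 29p − 64pq − 40p² + 56 + 56q)(−4 − 2p − q)(−7q + 1 − 3p)    [combine like terms]
= (96r² + 48pr² + 24qr² − 172r − 86pr − 43qr − 256qr − 128pqr − 64q²r − 256pr − 128p²r − 64pqr + 116p + 58p² + 29pq + 256pq + 128p²q + 64pq² + 160p² + 80p³ + 40p²q − 224 − 112p − 56q − 224q − 112pq − 56q²)(−7q + 1 − 3p)    [distributive law]
= (96r² + 48pr² + 24qr² − 172r − 342pr − 299qr − 192pqr − 64q²r − 128p²r + 4p + 218p² + 173pq + 168p²q + 64pq² + 80p³ − 224 − 280q − 56q²)(−7q + 1 − 3p)    [combine like terms]
= −672qr² + 96r² − 288pr² − 336pqr² + 48pr² − 144p²r² − 168q²r² + 24qr² − 72pqr² + 1204qr − 172r + 516pr + 2394pqr − 342pr + 1026p²r + 2093q²r − 299qr + 897pqr + 1344pq²r − 192pqr + 576p²qr + 448q³r − 64q²r + 192pq²r + 896p²qr − 128p²r + 384p³r − 28pq + 4p − 12p² − 1526p²q + 218p² − 654p³ − 1211pq² + 173pq − 519p²q − 1176p²q² + 168p²q − 504p³q − 448pq³ + 64pq² − 192p²q² − 560p³q + 80p³ − 240p⁴ + 1568q − 224 + 672p + 1960q² − 280q + 840pq + 392q³ − 56q² + 168pq²    [distributive law]
= −648qr² + 96r² − 240pr² − 408pqr² − 144p²r² − 168q²r² + 905qr − 172r + 174pr + 3099pqr + 898p²r + 2029q²r + 1536pq²r + 1472p²qr + 448q³r + 384p³r + 985pq + 676p + 206p² − 1877p²q − 574p³ − 979pq² − 1368p²q² − 1064p³q − 448pq³ − 240p⁴ + 1288q − 224 + 1904q² + 392q³    [combine like terms]

−648qr² + 96r² − 240pr² − 408pqr² − 144p²r² − 168q²r² + 905qr − 172r + 174pr + 3099pqr + 898p²r + 2029q²r + 1536pq²r + 1472p²qr + 448q³r + 384p³r + 985pq + 676p + 206p² − 1877p²q − 574p³ − 979pq² − 1368p²q² − 1064p³q − 448pq³ − 240p⁴ + 1288q − 224 + 1904q² + 392q³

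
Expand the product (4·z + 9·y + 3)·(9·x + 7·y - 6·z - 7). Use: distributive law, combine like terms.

(4·z + 9·y + 3)·(9·x + 7·y - 6·z - 7)
= 36·x·z + 28·y·z - 24·z^2 - 28·z + 81·x·y + 63·y^2 - 54·y·z - 63·y + 27·x + 21·y - 18·z - 21    [distributive law]
= 36·x·z - 26·y·z - 24·z^2 - 46·z + 81·x·y + 63·y^2 - 42·y + 27·x - 21    [combine like terms]

36·x·z - 26·y·z - 24·z^2 - 46·z + 81·x·y + 63·y^2 - 42·y + 27·x - 21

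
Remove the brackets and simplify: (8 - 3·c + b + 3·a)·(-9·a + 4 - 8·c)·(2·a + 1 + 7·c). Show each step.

(8 - 3·c + b + 3·a)·(-9·a + 4 - 8·c)·(2·a + 1 + 7·c)
= (-72·a + 32 - 64·c + 27·a·c - 12·c + 24·c^2 - 9·a·b + 4·b - 8·b·c - 27·a^2 + 12·a - 24·a·c)·(2·a + 1 + 7·c)    [distributive law]
= (-60·a + 32 - 76·c + 3·a·c + 24·c^2 - 9·a·b + 4·b - 8·b·c - 27·a^2)·(2·a + 1 + 7·c)    [combine like terms]
= -120·a^2 - 60·a - 420·a·c + 64·a + 32 + 224·c - 152·a·c - 76·c - 532·c^2 + 6·a^2·c + 3·a·c + 21·a·c^2 + 48·a·c^2 + 24·c^2 + 168·c^3 - 18·a^2·b - 9·a·b - 63·a·b·c + 8·a·b + 4·b + 28·b·c - 16·a·b·c - 8·b·c - 56·b·c^2 - 54·a^3 - 27·a^2 - 189·a^2·c    [distributive law]
= -147·a^2 + 4·a - 569·a·c + 32 + 148·c - 508·c^2 - 183·a^2·c + 69·a·c^2 + 168·c^3 - 18·a^2·b - a·b - 79·a·b·c + 4·b + 20·b·c - 56·b·c^2 - 54·a^3    [combine like terms]

-147·a^2 + 4·a - 569·a·c + 32 + 148·c - 508·c^2 - 183·a^2·c + 69·a·c^2 + 168·c^3 - 18·a^2·b - a·b - 79·a·b·c + 4·b + 20·b·c - 56·b·c^2 - 54·a^3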